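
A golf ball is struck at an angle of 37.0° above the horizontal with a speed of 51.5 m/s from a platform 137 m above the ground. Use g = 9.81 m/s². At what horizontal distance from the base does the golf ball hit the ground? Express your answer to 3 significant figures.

Components: v_x = 51.5 cos 37.0° = 41.13 m/s, v_y = 51.5 sin 37.0° = 30.99 m/s.
Vertical: 0 = 137 + 30.99 t − ½(9.81) t² ⇒ 4.905 t² − 30.99 t − 137 = 0.
t = [30.99 + √(960.4 + 2688)] / 9.810 = 9.316 s.
Horizontal: R = v_x · t = 41.13 × 9.316 = 383 m.

383 m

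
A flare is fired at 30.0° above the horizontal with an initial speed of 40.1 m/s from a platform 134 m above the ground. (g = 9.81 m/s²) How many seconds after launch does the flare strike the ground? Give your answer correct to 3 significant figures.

7.66 s

Vertical component: v_y = 40.1 sin 30.0° = 20.05 m/s.
Taking up as positive with launch at y = 134 m, landing at y = 0: 0 = 134 + 20.05 t − ½(9.81) t².
Solving 4.905 t² − 20.05 t − 134 = 0 gives t = [20.05 + √(20.05² + 4·4.905·134)] / 9.810 = 7.66 s.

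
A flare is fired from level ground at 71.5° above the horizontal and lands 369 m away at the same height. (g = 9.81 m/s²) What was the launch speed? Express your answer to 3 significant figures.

77.6 m/s

On level ground, R = v₀² sin(2θ) / g, so v₀ = √(R g / sin 2θ).
sin(2 × 71.5°) = 0.6018.
v₀ = √(369 × 9.81 / 0.6018) = √6015 = 77.6 m/s.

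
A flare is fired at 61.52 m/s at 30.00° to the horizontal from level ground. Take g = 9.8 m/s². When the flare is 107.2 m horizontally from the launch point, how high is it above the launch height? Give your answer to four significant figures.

v_x = 61.52 cos 30.00° = 53.278 m/s, v_y0 = 61.52 sin 30.00° = 30.760 m/s.
Time to reach x = 107.2 m: t = x / v_x = 107.2 / 53.278 = 2.0121 s.
y = v_y0 t − ½ g t² = 30.760×2.0121 − 4.900×2.0121² = 42.05 m.

42.05 m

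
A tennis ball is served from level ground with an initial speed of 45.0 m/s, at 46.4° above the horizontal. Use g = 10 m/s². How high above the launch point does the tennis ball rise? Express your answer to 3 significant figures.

Vertical component of launch velocity: v_y = 45.0 sin 46.4° = 32.59 m/s.
At the highest point the vertical velocity is zero, so v_y² = 2 g h_max.
h_max = (32.59)² / (2 × 10) = 1062 / 20.00 = 53.1 m.

53.1 m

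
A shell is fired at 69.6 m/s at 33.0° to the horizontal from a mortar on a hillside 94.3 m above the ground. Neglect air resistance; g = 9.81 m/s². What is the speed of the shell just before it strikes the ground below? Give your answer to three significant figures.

81.8 m/s

v_x = 69.6 cos 33.0° = 58.37 m/s is unchanged throughout.
For the vertical component, v_y² = v_y0² + 2 g h = (37.91)² + 2×9.81×94.3 = 3287, so |v_y| = 57.33 m/s.
Impact speed = √(v_x² + v_y²) = √(3407 + 3287) = 81.8 m/s.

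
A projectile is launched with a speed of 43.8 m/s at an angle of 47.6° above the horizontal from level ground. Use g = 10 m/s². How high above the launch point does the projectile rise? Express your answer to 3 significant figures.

Vertical component of launch velocity: v_y = 43.8 sin 47.6° = 32.34 m/s.
At the highest point the vertical velocity is zero, so v_y² = 2 g h_max.
h_max = (32.34)² / (2 × 10) = 1046 / 20.00 = 52.3 m.

52.3 m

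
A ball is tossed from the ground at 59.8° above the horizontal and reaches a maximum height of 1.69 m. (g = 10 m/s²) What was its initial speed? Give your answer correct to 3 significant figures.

At maximum height v_y = 0, so (v₀ sin θ)² = 2 g H.
v₀ sin 59.8° = √(2 × 10 × 1.69) = 5.814 m/s.
v₀ = 5.814 / sin 59.8° = 5.814 / 0.8643 = 6.73 m/s.

6.73 m/s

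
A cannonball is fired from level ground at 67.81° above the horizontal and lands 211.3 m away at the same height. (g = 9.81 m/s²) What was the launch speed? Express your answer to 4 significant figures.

On level ground, R = v₀² sin(2θ) / g, so v₀ = √(R g / sin 2θ).
sin(2 × 67.81°) = 0.6994.
v₀ = √(211.3 × 9.81 / 0.6994) = √2963.8 = 54.44 m/s.

54.44 m/s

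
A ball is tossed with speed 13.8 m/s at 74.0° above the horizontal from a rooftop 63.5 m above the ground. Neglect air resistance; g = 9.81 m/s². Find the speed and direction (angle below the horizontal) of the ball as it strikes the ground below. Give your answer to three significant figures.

37.9 m/s at 84.2° below the horizontal

v_x = 13.8 cos 74.0° = 3.804 m/s (constant).
|v_y| at impact = √((13.27)² + 2×9.81×63.5) = 37.71 m/s.
Speed = √(3.804² + 37.71²) = 37.9 m/s; angle = arctan(37.71/3.804) = 84.2° below horizontal.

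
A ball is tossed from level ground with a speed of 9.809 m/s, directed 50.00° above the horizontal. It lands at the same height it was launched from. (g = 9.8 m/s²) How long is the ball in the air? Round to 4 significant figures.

1.533 s

Vertical component: v_y = 9.809 sin 50.00° = 7.5141 m/s.
For a projectile landing at launch height, time of flight is t = 2 v_y / g = 2 × 7.5141 / 9.8 = 1.533 s.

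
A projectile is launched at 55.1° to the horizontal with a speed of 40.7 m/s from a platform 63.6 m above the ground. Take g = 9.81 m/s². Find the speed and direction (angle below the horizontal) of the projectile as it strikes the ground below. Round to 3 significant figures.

v_x = 40.7 cos 55.1° = 23.29 m/s (constant).
|v_y| at impact = √((33.38)² + 2×9.81×63.6) = 48.60 m/s.
Speed = √(23.29² + 48.60²) = 53.9 m/s; angle = arctan(48.60/23.29) = 64.4° below horizontal.

53.9 m/s at 64.4° below the horizontal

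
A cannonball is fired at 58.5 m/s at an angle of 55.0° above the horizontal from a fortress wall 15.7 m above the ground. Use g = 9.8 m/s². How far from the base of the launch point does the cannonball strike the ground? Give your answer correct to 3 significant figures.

Components: v_x = 58.5 cos 55.0° = 33.55 m/s, v_y = 58.5 sin 55.0° = 47.92 m/s.
Vertical: 0 = 15.7 + 47.92 t − ½(9.8) t² ⇒ 4.900 t² − 47.92 t − 15.7 = 0.
t = [47.92 + √(2296 + 307.7)] / 9.800 = 10.10 s.
Horizontal: R = v_x · t = 33.55 × 10.10 = 339 m.

339 m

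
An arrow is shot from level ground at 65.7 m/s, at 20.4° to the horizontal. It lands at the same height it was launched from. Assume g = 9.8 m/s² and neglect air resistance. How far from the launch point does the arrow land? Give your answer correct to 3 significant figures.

Components: v_x = 65.7 cos 20.4° = 61.58 m/s, v_y = 65.7 sin 20.4° = 22.90 m/s.
Time of flight (same landing height): t = 2 v_y / g = 2 × 22.90 / 9.8 = 4.673 s.
Range: R = v_x · t = 61.58 × 4.673 = 288 m.

288 m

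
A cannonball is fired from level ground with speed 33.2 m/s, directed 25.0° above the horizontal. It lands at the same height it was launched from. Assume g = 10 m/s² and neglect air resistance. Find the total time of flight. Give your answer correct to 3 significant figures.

Vertical component: v_y = 33.2 sin 25.0° = 14.03 m/s.
For a projectile landing at launch height, time of flight is t = 2 v_y / g = 2 × 14.03 / 10 = 2.81 s.

2.81 s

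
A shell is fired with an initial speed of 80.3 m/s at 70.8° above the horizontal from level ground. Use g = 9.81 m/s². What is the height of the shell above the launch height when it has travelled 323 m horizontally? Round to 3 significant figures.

194 m

v_x = 80.3 cos 70.8° = 26.41 m/s, v_y0 = 80.3 sin 70.8° = 75.83 m/s.
Time to reach x = 323 m: t = x / v_x = 323 / 26.41 = 12.23 s.
y = v_y0 t − ½ g t² = 75.83×12.23 − 4.905×12.23² = 194 m.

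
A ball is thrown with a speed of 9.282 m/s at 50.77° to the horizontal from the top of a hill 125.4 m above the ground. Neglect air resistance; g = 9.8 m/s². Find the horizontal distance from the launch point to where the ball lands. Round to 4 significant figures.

34.31 m

Components: v_x = 9.282 cos 50.77° = 5.8703 m/s, v_y = 9.282 sin 50.77° = 7.1900 m/s.
Vertical: 0 = 125.4 + 7.1900 t − ½(9.8) t² ⇒ 4.900 t² − 7.1900 t − 125.4 = 0.
t = [7.1900 + √(51.696 + 2457.8)] / 9.800 = 5.8454 s.
Horizontal: R = v_x · t = 5.8703 × 5.8454 = 34.31 m.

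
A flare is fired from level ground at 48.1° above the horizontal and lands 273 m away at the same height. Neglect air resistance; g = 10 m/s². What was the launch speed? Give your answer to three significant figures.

52.4 m/s

On level ground, R = v₀² sin(2θ) / g, so v₀ = √(R g / sin 2θ).
sin(2 × 48.1°) = 0.9942.
v₀ = √(273 × 10 / 0.9942) = √2746 = 52.4 m/s.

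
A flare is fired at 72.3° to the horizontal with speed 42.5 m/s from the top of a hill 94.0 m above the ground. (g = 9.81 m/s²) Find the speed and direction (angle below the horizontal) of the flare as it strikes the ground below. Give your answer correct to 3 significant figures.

60.4 m/s at 77.7° below the horizontal

v_x = 42.5 cos 72.3° = 12.92 m/s (constant).
|v_y| at impact = √((40.49)² + 2×9.81×94.0) = 59.02 m/s.
Speed = √(12.92² + 59.02²) = 60.4 m/s; angle = arctan(59.02/12.92) = 77.7° below horizontal.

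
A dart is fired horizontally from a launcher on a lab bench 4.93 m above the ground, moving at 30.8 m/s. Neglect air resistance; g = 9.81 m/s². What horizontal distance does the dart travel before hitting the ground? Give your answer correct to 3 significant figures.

Initial vertical velocity is zero, so the fall time comes from h = ½ g t²: t = √(2 × 4.93 / 9.81) = 1.003 s.
Horizontal motion is uniform at 30.8 m/s, so x = 30.8 × 1.003 = 30.9 m.

30.9 m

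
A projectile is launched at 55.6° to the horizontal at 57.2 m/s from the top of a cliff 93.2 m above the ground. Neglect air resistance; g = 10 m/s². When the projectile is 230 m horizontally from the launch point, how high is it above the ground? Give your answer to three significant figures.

v_x = 57.2 cos 55.6° = 32.32 m/s, v_y0 = 57.2 sin 55.6° = 47.20 m/s.
Time to reach x = 230 m: t = x / v_x = 230 / 32.32 = 7.116 s.
y = 93.2 + v_y0 t − ½ g t² = 93.2 + 47.20×7.116 − 5.000×7.116² = 176 m.

176 m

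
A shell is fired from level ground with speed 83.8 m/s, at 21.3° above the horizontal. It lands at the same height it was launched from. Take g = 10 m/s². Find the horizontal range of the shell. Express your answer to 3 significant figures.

475 m

Components: v_x = 83.8 cos 21.3° = 78.08 m/s, v_y = 83.8 sin 21.3° = 30.44 m/s.
Time of flight (same landing height): t = 2 v_y / g = 2 × 30.44 / 10 = 6.088 s.
Range: R = v_x · t = 78.08 × 6.088 = 475 m.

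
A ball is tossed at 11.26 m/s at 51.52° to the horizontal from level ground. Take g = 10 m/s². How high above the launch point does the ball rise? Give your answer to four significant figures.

3.885 m

Vertical component of launch velocity: v_y = 11.26 sin 51.52° = 8.8146 m/s.
At the highest point the vertical velocity is zero, so v_y² = 2 g h_max.
h_max = (8.8146)² / (2 × 10) = 77.697 / 20.00 = 3.885 m.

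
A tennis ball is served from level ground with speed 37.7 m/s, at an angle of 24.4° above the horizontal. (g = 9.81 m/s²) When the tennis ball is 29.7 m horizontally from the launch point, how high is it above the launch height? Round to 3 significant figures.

v_x = 37.7 cos 24.4° = 34.33 m/s, v_y0 = 37.7 sin 24.4° = 15.57 m/s.
Time to reach x = 29.7 m: t = x / v_x = 29.7 / 34.33 = 0.8651 s.
y = v_y0 t − ½ g t² = 15.57×0.8651 − 4.905×0.8651² = 9.80 m.

9.80 m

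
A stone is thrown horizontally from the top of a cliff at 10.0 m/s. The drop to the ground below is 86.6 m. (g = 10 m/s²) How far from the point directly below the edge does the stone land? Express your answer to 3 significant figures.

Initial vertical velocity is zero, so the fall time comes from h = ½ g t²: t = √(2 × 86.6 / 10) = 4.162 s.
Horizontal motion is uniform at 10.0 m/s, so x = 10.0 × 4.162 = 41.6 m.

41.6 m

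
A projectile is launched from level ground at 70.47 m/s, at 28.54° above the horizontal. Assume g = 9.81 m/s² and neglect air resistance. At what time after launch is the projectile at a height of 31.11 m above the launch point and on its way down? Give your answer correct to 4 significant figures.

5.764 s

v_y0 = 70.47 sin 28.54° = 33.669 m/s.
Set y = v_y0 t − ½ g t² = 31.11: 4.905 t² − 33.669 t + 31.11 = 0.
t = [33.669 ± √(1133.6 − 610.38)] / 9.81 = (33.669 ± 22.874) / 9.81, giving t = 1.100 s or t = 5.764 s.
On the way down corresponds to the larger root: t = 5.764 s.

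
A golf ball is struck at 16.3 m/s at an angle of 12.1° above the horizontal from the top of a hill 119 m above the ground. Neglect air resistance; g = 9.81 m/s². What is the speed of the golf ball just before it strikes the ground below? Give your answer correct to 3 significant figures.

51.0 m/s

v_x = 16.3 cos 12.1° = 15.94 m/s is unchanged throughout.
For the vertical component, v_y² = v_y0² + 2 g h = (3.417)² + 2×9.81×119 = 2346, so |v_y| = 48.44 m/s.
Impact speed = √(v_x² + v_y²) = √(254.1 + 2346) = 51.0 m/s.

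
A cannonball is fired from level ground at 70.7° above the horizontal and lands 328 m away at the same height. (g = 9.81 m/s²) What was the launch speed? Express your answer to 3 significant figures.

71.8 m/s

On level ground, R = v₀² sin(2θ) / g, so v₀ = √(R g / sin 2θ).
sin(2 × 70.7°) = 0.6239.
v₀ = √(328 × 9.81 / 0.6239) = √5157 = 71.8 m/s.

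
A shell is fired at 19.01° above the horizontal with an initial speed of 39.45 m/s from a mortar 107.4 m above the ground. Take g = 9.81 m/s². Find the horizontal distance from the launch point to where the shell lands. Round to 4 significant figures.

230.1 m

Components: v_x = 39.45 cos 19.01° = 37.298 m/s, v_y = 39.45 sin 19.01° = 12.850 m/s.
Vertical: 0 = 107.4 + 12.850 t − ½(9.81) t² ⇒ 4.905 t² − 12.850 t − 107.4 = 0.
t = [12.850 + √(165.12 + 2107.2)] / 9.810 = 6.1691 s.
Horizontal: R = v_x · t = 37.298 × 6.1691 = 230.1 m.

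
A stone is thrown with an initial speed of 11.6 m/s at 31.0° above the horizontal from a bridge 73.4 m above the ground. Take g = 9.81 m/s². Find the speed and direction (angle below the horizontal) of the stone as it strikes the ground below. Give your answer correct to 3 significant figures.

v_x = 11.6 cos 31.0° = 9.943 m/s (constant).
|v_y| at impact = √((5.974)² + 2×9.81×73.4) = 38.42 m/s.
Speed = √(9.943² + 38.42²) = 39.7 m/s; angle = arctan(38.42/9.943) = 75.5° below horizontal.

39.7 m/s at 75.5° below the horizontal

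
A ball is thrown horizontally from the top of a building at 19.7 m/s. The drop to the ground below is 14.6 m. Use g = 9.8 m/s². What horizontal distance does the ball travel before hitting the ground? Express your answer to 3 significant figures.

Initial vertical velocity is zero, so the fall time comes from h = ½ g t²: t = √(2 × 14.6 / 9.8) = 1.726 s.
Horizontal motion is uniform at 19.7 m/s, so x = 19.7 × 1.726 = 34.0 m.

34.0 m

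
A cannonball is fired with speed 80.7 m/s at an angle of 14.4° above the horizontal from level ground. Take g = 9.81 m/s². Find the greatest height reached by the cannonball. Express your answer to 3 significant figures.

Vertical component of launch velocity: v_y = 80.7 sin 14.4° = 20.07 m/s.
At the highest point the vertical velocity is zero, so v_y² = 2 g h_max.
h_max = (20.07)² / (2 × 9.81) = 402.8 / 19.62 = 20.5 m.

20.5 m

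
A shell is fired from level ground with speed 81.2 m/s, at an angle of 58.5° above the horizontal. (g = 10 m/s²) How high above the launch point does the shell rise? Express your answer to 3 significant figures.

240 m

Vertical component of launch velocity: v_y = 81.2 sin 58.5° = 69.23 m/s.
At the highest point the vertical velocity is zero, so v_y² = 2 g h_max.
h_max = (69.23)² / (2 × 10) = 4793 / 20.00 = 240 m.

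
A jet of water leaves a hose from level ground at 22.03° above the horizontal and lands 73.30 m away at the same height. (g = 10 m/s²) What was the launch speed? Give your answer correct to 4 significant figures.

32.47 m/s

On level ground, R = v₀² sin(2θ) / g, so v₀ = √(R g / sin 2θ).
sin(2 × 22.03°) = 0.6954.
v₀ = √(73.30 × 10 / 0.6954) = √1054.1 = 32.47 m/s.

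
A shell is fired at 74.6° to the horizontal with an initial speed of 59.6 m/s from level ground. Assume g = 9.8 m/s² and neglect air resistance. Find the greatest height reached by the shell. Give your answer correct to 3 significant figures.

168 m

Vertical component of launch velocity: v_y = 59.6 sin 74.6° = 57.46 m/s.
At the highest point the vertical velocity is zero, so v_y² = 2 g h_max.
h_max = (57.46)² / (2 × 9.8) = 3302 / 19.60 = 168 m.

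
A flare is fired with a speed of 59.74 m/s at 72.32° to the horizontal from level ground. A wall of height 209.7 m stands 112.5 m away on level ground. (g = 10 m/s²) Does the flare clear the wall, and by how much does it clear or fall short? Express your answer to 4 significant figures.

No — it falls 49.01 m short of clearing the wall.

v_x = 59.74 cos 72.32° = 18.143 m/s; v_y0 = 59.74 sin 72.32° = 56.918 m/s.
Time to reach the wall: t = 112.5 / 18.143 = 6.2007 s.
Height at that point: y = 56.918×6.2007 − 5.000×6.2007² = 160.69 m.
That is 209.7 − 160.69 = 49.01 m below the top of the wall, so the flare does not clear it.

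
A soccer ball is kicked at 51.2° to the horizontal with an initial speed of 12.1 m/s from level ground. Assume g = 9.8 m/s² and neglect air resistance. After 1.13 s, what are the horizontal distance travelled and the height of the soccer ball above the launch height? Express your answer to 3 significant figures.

x = 8.57 m, y = 4.40 m

v_x = 12.1 cos 51.2° = 7.582 m/s; v_y0 = 12.1 sin 51.2° = 9.430 m/s.
x = v_x t = 7.582 × 1.13 = 8.57 m.
y = v_y0 t − ½ g t² = 9.430×1.13 − 4.900×1.13² = 4.40 m.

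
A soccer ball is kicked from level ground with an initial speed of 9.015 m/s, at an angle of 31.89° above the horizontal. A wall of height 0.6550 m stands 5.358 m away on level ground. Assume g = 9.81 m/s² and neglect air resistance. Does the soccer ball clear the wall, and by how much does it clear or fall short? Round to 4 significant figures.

v_x = 9.015 cos 31.89° = 7.6543 m/s; v_y0 = 9.015 sin 31.89° = 4.7625 m/s.
Time to reach the wall: t = 5.358 / 7.6543 = 0.70000 s.
Height at that point: y = 4.7625×0.70000 − 4.905×0.70000² = 0.93030 m.
That is 0.93030 − 0.6550 = 0.2753 m above the top of the wall, so the soccer ball clears it.

Yes — it clears the wall by 0.2753 m.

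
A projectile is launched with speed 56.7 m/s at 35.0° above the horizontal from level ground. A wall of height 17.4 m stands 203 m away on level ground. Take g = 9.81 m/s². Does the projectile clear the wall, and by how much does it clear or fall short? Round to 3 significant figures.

Yes — it clears the wall by 31.0 m.

v_x = 56.7 cos 35.0° = 46.45 m/s; v_y0 = 56.7 sin 35.0° = 32.52 m/s.
Time to reach the wall: t = 203 / 46.45 = 4.370 s.
Height at that point: y = 32.52×4.370 − 4.905×4.370² = 48.44 m.
That is 48.44 − 17.4 = 31.0 m above the top of the wall, so the projectile clears it.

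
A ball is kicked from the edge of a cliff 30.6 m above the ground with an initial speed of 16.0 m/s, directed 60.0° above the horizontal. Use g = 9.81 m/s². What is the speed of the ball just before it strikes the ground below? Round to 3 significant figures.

v_x = 16.0 cos 60.0° = 8.000 m/s is unchanged throughout.
For the vertical component, v_y² = v_y0² + 2 g h = (13.86)² + 2×9.81×30.6 = 792.5, so |v_y| = 28.15 m/s.
Impact speed = √(v_x² + v_y²) = √(64.00 + 792.5) = 29.3 m/s.

29.3 m/s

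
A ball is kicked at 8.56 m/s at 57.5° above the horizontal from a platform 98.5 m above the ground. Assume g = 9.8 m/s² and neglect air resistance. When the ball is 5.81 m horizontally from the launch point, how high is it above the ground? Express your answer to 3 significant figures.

v_x = 8.56 cos 57.5° = 4.599 m/s, v_y0 = 8.56 sin 57.5° = 7.219 m/s.
Time to reach x = 5.81 m: t = x / v_x = 5.81 / 4.599 = 1.263 s.
y = 98.5 + v_y0 t − ½ g t² = 98.5 + 7.219×1.263 − 4.900×1.263² = 99.8 m.

99.8 m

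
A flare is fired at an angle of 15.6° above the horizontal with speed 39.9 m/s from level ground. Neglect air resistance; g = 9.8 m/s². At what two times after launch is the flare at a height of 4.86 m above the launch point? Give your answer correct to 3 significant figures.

0.640 s and 1.55 s

v_y0 = 39.9 sin 15.6° = 10.73 m/s.
Set y = v_y0 t − ½ g t² = 4.86: 4.900 t² − 10.73 t + 4.86 = 0.
t = [10.73 ± √(115.1 − 95.26)] / 9.8 = (10.73 ± 4.454) / 9.8, giving t = 0.640 s or t = 1.55 s.
So the flare is at 4.86 m at t = 0.640 s (rising) and t = 1.55 s (falling).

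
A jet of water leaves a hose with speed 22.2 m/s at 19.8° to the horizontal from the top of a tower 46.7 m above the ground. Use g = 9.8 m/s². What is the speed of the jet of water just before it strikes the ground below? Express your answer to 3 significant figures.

v_x = 22.2 cos 19.8° = 20.89 m/s is unchanged throughout.
For the vertical component, v_y² = v_y0² + 2 g h = (7.520)² + 2×9.8×46.7 = 971.9, so |v_y| = 31.18 m/s.
Impact speed = √(v_x² + v_y²) = √(436.4 + 971.9) = 37.5 m/s.

37.5 m/s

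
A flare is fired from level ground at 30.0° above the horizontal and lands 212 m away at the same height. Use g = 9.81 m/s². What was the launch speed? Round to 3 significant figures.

On level ground, R = v₀² sin(2θ) / g, so v₀ = √(R g / sin 2θ).
sin(2 × 30.0°) = 0.8660.
v₀ = √(212 × 9.81 / 0.8660) = √2402 = 49.0 m/s.

49.0 m/s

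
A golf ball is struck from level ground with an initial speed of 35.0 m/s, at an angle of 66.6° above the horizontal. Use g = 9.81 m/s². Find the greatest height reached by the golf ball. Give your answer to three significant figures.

52.6 m

Vertical component of launch velocity: v_y = 35.0 sin 66.6° = 32.12 m/s.
At the highest point the vertical velocity is zero, so v_y² = 2 g h_max.
h_max = (32.12)² / (2 × 9.81) = 1032 / 19.62 = 52.6 m.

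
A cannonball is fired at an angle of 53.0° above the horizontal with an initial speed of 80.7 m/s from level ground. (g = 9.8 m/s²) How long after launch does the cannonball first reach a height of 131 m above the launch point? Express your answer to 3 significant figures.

2.51 s

v_y0 = 80.7 sin 53.0° = 64.45 m/s.
Set y = v_y0 t − ½ g t² = 131: 4.900 t² − 64.45 t + 131 = 0.
t = [64.45 ± √(4154 − 2568)] / 9.8 = (64.45 ± 39.82) / 9.8, giving t = 2.51 s or t = 10.6 s.
The cannonball is on the way up at the first time, so t = 2.51 s.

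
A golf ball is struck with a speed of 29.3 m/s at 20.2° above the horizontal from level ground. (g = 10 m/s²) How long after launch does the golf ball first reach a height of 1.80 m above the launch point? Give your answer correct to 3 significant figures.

0.197 s

v_y0 = 29.3 sin 20.2° = 10.12 m/s.
Set y = v_y0 t − ½ g t² = 1.80: 5.000 t² − 10.12 t + 1.80 = 0.
t = [10.12 ± √(102.4 − 36.00)] / 10 = (10.12 ± 8.149) / 10, giving t = 0.197 s or t = 1.83 s.
The golf ball is on the way up at the first time, so t = 0.197 s.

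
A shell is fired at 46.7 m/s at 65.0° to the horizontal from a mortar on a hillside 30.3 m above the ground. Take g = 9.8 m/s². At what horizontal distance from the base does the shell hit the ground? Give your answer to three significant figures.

184 m

Components: v_x = 46.7 cos 65.0° = 19.74 m/s, v_y = 46.7 sin 65.0° = 42.32 m/s.
Vertical: 0 = 30.3 + 42.32 t − ½(9.8) t² ⇒ 4.900 t² − 42.32 t − 30.3 = 0.
t = [42.32 + √(1791 + 593.9)] / 9.800 = 9.302 s.
Horizontal: R = v_x · t = 19.74 × 9.302 = 184 m.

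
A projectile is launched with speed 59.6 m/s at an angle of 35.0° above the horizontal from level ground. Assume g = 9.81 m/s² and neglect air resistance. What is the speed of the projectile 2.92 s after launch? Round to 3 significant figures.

49.1 m/s

v_x = 59.6 cos 35.0° = 48.82 m/s (constant).
v_y(t) = 59.6 sin 35.0° − g t = 34.19 − 9.81 × 2.92 = 5.545 m/s.
Speed = √(v_x² + v_y²) = √(2383 + 30.75) = 49.1 m/s.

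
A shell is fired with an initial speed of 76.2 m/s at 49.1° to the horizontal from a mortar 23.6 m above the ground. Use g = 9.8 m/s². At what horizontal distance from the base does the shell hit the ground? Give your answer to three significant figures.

Components: v_x = 76.2 cos 49.1° = 49.89 m/s, v_y = 76.2 sin 49.1° = 57.60 m/s.
Vertical: 0 = 23.6 + 57.60 t − ½(9.8) t² ⇒ 4.900 t² − 57.60 t − 23.6 = 0.
t = [57.60 + √(3318 + 462.6)] / 9.800 = 12.15 s.
Horizontal: R = v_x · t = 49.89 × 12.15 = 606 m.

606 m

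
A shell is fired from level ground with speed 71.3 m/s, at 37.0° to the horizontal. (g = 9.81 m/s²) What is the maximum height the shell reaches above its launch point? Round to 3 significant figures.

Vertical component of launch velocity: v_y = 71.3 sin 37.0° = 42.91 m/s.
At the highest point the vertical velocity is zero, so v_y² = 2 g h_max.
h_max = (42.91)² / (2 × 9.81) = 1841 / 19.62 = 93.8 m.

93.8 m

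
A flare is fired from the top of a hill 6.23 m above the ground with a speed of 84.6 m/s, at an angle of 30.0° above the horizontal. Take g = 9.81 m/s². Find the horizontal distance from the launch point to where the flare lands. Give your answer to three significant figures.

642 m

Components: v_x = 84.6 cos 30.0° = 73.27 m/s, v_y = 84.6 sin 30.0° = 42.30 m/s.
Vertical: 0 = 6.23 + 42.30 t − ½(9.81) t² ⇒ 4.905 t² − 42.30 t − 6.23 = 0.
t = [42.30 + √(1789 + 122.2)] / 9.810 = 8.768 s.
Horizontal: R = v_x · t = 73.27 × 8.768 = 642 m.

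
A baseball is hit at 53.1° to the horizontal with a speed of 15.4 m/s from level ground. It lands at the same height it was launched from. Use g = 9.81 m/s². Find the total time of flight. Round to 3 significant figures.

Vertical component: v_y = 15.4 sin 53.1° = 12.32 m/s.
For a projectile landing at launch height, time of flight is t = 2 v_y / g = 2 × 12.32 / 9.81 = 2.51 s.

2.51 s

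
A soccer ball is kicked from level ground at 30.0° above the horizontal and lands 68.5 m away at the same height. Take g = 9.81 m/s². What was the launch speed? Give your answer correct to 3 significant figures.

On level ground, R = v₀² sin(2θ) / g, so v₀ = √(R g / sin 2θ).
sin(2 × 30.0°) = 0.8660.
v₀ = √(68.5 × 9.81 / 0.8660) = √776.0 = 27.9 m/s.

27.9 m/s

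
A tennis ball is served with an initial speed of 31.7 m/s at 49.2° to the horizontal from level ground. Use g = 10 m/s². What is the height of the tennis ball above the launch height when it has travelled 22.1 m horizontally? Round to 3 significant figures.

v_x = 31.7 cos 49.2° = 20.71 m/s, v_y0 = 31.7 sin 49.2° = 24.00 m/s.
Time to reach x = 22.1 m: t = x / v_x = 22.1 / 20.71 = 1.067 s.
y = v_y0 t − ½ g t² = 24.00×1.067 − 5.000×1.067² = 19.9 m.

19.9 m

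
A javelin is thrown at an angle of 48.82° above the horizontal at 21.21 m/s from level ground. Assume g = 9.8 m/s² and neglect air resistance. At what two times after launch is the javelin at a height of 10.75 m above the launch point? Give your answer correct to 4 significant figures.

v_y0 = 21.21 sin 48.82° = 15.964 m/s.
Set y = v_y0 t − ½ g t² = 10.75: 4.900 t² − 15.964 t + 10.75 = 0.
t = [15.964 ± √(254.85 − 210.70)] / 9.8 = (15.964 ± 6.6445) / 9.8, giving t = 0.9510 s or t = 2.307 s.
So the javelin is at 10.75 m at t = 0.9510 s (rising) and t = 2.307 s (falling).

0.9510 s and 2.307 s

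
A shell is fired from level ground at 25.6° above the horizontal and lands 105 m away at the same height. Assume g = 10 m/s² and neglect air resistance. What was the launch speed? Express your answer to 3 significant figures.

36.7 m/s

On level ground, R = v₀² sin(2θ) / g, so v₀ = √(R g / sin 2θ).
sin(2 × 25.6°) = 0.7793.
v₀ = √(105 × 10 / 0.7793) = √1347 = 36.7 m/s.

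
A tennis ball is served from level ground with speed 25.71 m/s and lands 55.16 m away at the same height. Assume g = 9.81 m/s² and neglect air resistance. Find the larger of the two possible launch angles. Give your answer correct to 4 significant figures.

62.53°

Level-ground range: R = v₀² sin(2θ)/g ⇒ sin 2θ = R g / v₀² = 55.16×9.81/25.71² = 0.8186.
2θ = arcsin(0.8186) = 54.945° or 180° − 54.945° = 125.055°.
So θ = 27.47° or θ = 62.53°.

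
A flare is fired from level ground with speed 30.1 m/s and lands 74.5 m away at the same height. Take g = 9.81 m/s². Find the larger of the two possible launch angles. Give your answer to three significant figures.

Level-ground range: R = v₀² sin(2θ)/g ⇒ sin 2θ = R g / v₀² = 74.5×9.81/30.1² = 0.8067.
2θ = arcsin(0.8067) = 53.77° or 180° − 53.77° = 126.23°.
So θ = 26.9° or θ = 63.1°.

63.1°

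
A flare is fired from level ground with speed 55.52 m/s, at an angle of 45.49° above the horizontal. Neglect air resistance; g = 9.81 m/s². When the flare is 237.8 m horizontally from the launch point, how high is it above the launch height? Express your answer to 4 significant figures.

v_x = 55.52 cos 45.49° = 38.921 m/s, v_y0 = 55.52 sin 45.49° = 39.593 m/s.
Time to reach x = 237.8 m: t = x / v_x = 237.8 / 38.921 = 6.1098 s.
y = v_y0 t − ½ g t² = 39.593×6.1098 − 4.905×6.1098² = 58.80 m.

58.80 m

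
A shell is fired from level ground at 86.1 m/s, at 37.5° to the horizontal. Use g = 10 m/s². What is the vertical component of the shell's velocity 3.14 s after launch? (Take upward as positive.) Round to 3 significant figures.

Initial vertical component: v_y0 = 86.1 sin 37.5° = 52.41 m/s.
v_y(t) = v_y0 − g t = 52.41 − 10 × 3.14 = 21.0 m/s.

21.0 m/s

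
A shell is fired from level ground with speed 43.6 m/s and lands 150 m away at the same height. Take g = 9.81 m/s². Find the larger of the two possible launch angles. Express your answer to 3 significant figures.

64.6°

Level-ground range: R = v₀² sin(2θ)/g ⇒ sin 2θ = R g / v₀² = 150×9.81/43.6² = 0.7741.
2θ = arcsin(0.7741) = 50.72° or 180° − 50.72° = 129.28°.
So θ = 25.4° or θ = 64.6°.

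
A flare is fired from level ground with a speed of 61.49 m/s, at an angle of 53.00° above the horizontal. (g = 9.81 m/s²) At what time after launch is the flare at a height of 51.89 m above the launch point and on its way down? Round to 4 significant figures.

v_y0 = 61.49 sin 53.00° = 49.108 m/s.
Set y = v_y0 t − ½ g t² = 51.89: 4.905 t² − 49.108 t + 51.89 = 0.
t = [49.108 ± √(2411.6 − 1018.1)] / 9.81 = (49.108 ± 37.330) / 9.81, giving t = 1.201 s or t = 8.811 s.
On the way down corresponds to the larger root: t = 8.811 s.

8.811 s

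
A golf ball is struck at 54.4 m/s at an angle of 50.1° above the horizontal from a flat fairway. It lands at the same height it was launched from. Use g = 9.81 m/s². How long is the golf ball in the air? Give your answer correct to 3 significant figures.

Vertical component: v_y = 54.4 sin 50.1° = 41.73 m/s.
For a projectile landing at launch height, time of flight is t = 2 v_y / g = 2 × 41.73 / 9.81 = 8.51 s.

8.51 s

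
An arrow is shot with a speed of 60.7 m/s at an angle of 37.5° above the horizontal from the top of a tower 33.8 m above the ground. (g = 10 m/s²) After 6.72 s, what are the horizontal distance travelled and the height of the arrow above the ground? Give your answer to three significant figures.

v_x = 60.7 cos 37.5° = 48.16 m/s; v_y0 = 60.7 sin 37.5° = 36.95 m/s.
x = v_x t = 48.16 × 6.72 = 324 m.
y = 33.8 + v_y0 t − ½ g t² = 56.3 m.

x = 324 m, y = 56.3 m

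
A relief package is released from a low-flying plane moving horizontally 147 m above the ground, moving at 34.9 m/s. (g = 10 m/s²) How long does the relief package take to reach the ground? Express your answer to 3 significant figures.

5.42 s

The horizontal speed doesn't affect the fall. With v_y0 = 0, h = ½ g t².
t = √(2 × 147 / 10) = √29.40 = 5.42 s.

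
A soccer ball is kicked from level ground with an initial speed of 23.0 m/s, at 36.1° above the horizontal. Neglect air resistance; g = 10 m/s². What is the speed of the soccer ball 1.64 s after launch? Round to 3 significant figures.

v_x = 23.0 cos 36.1° = 18.58 m/s (constant).
v_y(t) = 23.0 sin 36.1° − g t = 13.55 − 10 × 1.64 = -2.850 m/s.
Speed = √(v_x² + v_y²) = √(345.2 + 8.123) = 18.8 m/s.

18.8 m/s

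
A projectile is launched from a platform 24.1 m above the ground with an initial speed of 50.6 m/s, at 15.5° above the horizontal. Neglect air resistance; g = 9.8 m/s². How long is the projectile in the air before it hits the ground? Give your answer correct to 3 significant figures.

Vertical component: v_y = 50.6 sin 15.5° = 13.52 m/s.
Taking up as positive with launch at y = 24.1 m, landing at y = 0: 0 = 24.1 + 13.52 t − ½(9.8) t².
Solving 4.900 t² − 13.52 t − 24.1 = 0 gives t = [13.52 + √(13.52² + 4·4.900·24.1)] / 9.800 = 3.99 s.

3.99 s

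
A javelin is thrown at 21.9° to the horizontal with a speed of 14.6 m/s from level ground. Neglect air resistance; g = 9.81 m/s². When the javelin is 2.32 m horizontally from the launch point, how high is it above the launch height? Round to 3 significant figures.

v_x = 14.6 cos 21.9° = 13.55 m/s, v_y0 = 14.6 sin 21.9° = 5.446 m/s.
Time to reach x = 2.32 m: t = x / v_x = 2.32 / 13.55 = 0.1712 s.
y = v_y0 t − ½ g t² = 5.446×0.1712 − 4.905×0.1712² = 0.789 m.

0.789 m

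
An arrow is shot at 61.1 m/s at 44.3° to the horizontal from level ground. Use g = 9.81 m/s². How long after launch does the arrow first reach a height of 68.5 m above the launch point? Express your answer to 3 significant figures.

v_y0 = 61.1 sin 44.3° = 42.67 m/s.
Set y = v_y0 t − ½ g t² = 68.5: 4.905 t² − 42.67 t + 68.5 = 0.
t = [42.67 ± √(1821 − 1344)] / 9.81 = (42.67 ± 21.84) / 9.81, giving t = 2.12 s or t = 6.58 s.
The arrow is on the way up at the first time, so t = 2.12 s.

2.12 s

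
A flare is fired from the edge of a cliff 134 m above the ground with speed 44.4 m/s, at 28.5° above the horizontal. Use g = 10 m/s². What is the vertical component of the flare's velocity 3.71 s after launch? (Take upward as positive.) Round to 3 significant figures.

-15.9 m/s

Initial vertical component: v_y0 = 44.4 sin 28.5° = 21.19 m/s.
v_y(t) = v_y0 − g t = 21.19 − 10 × 3.71 = -15.9 m/s.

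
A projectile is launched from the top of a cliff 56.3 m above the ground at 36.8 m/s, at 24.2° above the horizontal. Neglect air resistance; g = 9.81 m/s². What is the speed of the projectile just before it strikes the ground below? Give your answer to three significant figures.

v_x = 36.8 cos 24.2° = 33.57 m/s is unchanged throughout.
For the vertical component, v_y² = v_y0² + 2 g h = (15.09)² + 2×9.81×56.3 = 1332, so |v_y| = 36.50 m/s.
Impact speed = √(v_x² + v_y²) = √(1127 + 1332) = 49.6 m/s.

49.6 m/s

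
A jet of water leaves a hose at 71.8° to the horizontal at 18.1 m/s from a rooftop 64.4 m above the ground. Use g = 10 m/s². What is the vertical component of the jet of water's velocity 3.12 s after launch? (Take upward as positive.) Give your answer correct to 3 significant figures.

-14.0 m/s

Initial vertical component: v_y0 = 18.1 sin 71.8° = 17.19 m/s.
v_y(t) = v_y0 − g t = 17.19 − 10 × 3.12 = -14.0 m/s.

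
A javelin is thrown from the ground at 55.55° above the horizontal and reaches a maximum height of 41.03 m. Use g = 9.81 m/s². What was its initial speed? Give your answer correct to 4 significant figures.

34.41 m/s

At maximum height v_y = 0, so (v₀ sin θ)² = 2 g H.
v₀ sin 55.55° = √(2 × 9.81 × 41.03) = 28.373 m/s.
v₀ = 28.373 / sin 55.55° = 28.373 / 0.8246 = 34.41 m/s.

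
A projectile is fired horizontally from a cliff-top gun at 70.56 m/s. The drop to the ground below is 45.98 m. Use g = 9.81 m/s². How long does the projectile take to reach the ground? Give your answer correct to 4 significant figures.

3.062 s

The horizontal speed doesn't affect the fall. With v_y0 = 0, h = ½ g t².
t = √(2 × 45.98 / 9.81) = √9.3741 = 3.062 s.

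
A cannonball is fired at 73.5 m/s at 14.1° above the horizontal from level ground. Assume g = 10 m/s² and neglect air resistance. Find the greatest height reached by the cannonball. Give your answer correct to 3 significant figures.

Vertical component of launch velocity: v_y = 73.5 sin 14.1° = 17.91 m/s.
At the highest point the vertical velocity is zero, so v_y² = 2 g h_max.
h_max = (17.91)² / (2 × 10) = 320.8 / 20.00 = 16.0 m.

16.0 m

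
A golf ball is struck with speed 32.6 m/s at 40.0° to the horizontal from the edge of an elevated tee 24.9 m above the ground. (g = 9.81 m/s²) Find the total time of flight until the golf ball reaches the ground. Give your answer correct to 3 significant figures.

Vertical component: v_y = 32.6 sin 40.0° = 20.95 m/s.
Taking up as positive with launch at y = 24.9 m, landing at y = 0: 0 = 24.9 + 20.95 t − ½(9.81) t².
Solving 4.905 t² − 20.95 t − 24.9 = 0 gives t = [20.95 + √(20.95² + 4·4.905·24.9)] / 9.810 = 5.24 s.

5.24 s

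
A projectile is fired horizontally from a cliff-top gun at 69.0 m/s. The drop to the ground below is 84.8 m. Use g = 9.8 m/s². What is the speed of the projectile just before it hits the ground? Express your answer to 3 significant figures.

80.1 m/s

Fall time: t = √(2 × 84.8 / 9.8) = 4.160 s.
At impact: v_x = 69.0 m/s (unchanged), v_y = g t = 9.8 × 4.160 = 40.77 m/s.
Speed = √(v_x² + v_y²) = √(4761 + 1662) = 80.1 m/s.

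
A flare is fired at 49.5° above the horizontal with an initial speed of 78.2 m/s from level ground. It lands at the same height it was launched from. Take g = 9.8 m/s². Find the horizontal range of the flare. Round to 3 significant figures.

Components: v_x = 78.2 cos 49.5° = 50.79 m/s, v_y = 78.2 sin 49.5° = 59.46 m/s.
Time of flight (same landing height): t = 2 v_y / g = 2 × 59.46 / 9.8 = 12.13 s.
Range: R = v_x · t = 50.79 × 12.13 = 616 m.

616 m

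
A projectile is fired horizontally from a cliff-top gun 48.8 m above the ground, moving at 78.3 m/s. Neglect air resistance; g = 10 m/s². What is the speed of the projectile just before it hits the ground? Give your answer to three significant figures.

Fall time: t = √(2 × 48.8 / 10) = 3.124 s.
At impact: v_x = 78.3 m/s (unchanged), v_y = g t = 10 × 3.124 = 31.24 m/s.
Speed = √(v_x² + v_y²) = √(6131 + 975.9) = 84.3 m/s.

84.3 m/s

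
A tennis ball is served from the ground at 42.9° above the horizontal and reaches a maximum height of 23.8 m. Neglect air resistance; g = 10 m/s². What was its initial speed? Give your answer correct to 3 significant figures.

32.1 m/s

At maximum height v_y = 0, so (v₀ sin θ)² = 2 g H.
v₀ sin 42.9° = √(2 × 10 × 23.8) = 21.82 m/s.
v₀ = 21.82 / sin 42.9° = 21.82 / 0.6807 = 32.1 m/s.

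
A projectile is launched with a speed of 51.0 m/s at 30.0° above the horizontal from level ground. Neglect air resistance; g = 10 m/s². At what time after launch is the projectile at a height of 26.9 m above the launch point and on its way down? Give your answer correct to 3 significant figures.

3.61 s

v_y0 = 51.0 sin 30.0° = 25.50 m/s.
Set y = v_y0 t − ½ g t² = 26.9: 5.000 t² − 25.50 t + 26.9 = 0.
t = [25.50 ± √(650.2 − 538.0)] / 10 = (25.50 ± 10.59) / 10, giving t = 1.49 s or t = 3.61 s.
On the way down corresponds to the larger root: t = 3.61 s.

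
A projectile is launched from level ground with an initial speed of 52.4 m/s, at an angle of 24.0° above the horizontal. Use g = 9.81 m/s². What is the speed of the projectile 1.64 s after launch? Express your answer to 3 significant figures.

48.2 m/s

v_x = 52.4 cos 24.0° = 47.87 m/s (constant).
v_y(t) = 52.4 sin 24.0° − g t = 21.31 − 9.81 × 1.64 = 5.222 m/s.
Speed = √(v_x² + v_y²) = √(2292 + 27.27) = 48.2 m/s.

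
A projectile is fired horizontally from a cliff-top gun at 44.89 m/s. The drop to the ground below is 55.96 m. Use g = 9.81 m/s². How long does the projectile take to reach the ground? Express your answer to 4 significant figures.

3.378 s

The horizontal speed doesn't affect the fall. With v_y0 = 0, h = ½ g t².
t = √(2 × 55.96 / 9.81) = √11.409 = 3.378 s.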